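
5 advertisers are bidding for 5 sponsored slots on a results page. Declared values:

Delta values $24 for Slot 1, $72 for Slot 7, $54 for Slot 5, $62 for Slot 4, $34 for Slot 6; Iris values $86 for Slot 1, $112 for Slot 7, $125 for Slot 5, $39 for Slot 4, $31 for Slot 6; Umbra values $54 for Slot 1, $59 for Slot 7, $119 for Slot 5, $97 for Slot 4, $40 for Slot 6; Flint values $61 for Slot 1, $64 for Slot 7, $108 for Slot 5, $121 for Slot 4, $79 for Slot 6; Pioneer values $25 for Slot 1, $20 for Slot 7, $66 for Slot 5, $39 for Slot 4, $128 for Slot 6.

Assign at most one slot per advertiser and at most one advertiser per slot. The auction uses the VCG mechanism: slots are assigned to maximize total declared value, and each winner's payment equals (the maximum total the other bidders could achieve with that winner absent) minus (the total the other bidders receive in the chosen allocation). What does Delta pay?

Delta pays $26.

Efficient allocation: Delta→Slot 7 ($72), Iris→Slot 1 ($86), Umbra→Slot 5 ($119), Flint→Slot 4 ($121), Pioneer→Slot 6 ($128); total welfare W = $526.
Delta receives Slot 7 at value $72, so the others get W − 72 = $454.
Without Delta: best allocation of the remaining 4 bidders over all 5 slots is Iris→Slot 7 ($112), Umbra→Slot 5 ($119), Flint→Slot 4 ($121), Pioneer→Slot 6 ($128), total $480.
VCG payment = (others' best without Delta) − (others' welfare with Delta) = 480 − 454 = $26.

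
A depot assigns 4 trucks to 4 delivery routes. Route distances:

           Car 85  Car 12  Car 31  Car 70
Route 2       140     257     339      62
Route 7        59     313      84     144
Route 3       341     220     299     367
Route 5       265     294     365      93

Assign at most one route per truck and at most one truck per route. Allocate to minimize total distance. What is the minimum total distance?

Minimum total: 537 km

This is a one-to-one assignment (minimum-cost bipartite matching).
Optimal: Car 85→Route 2 (140 km), Car 12→Route 3 (220 km), Car 31→Route 7 (84 km), Car 70→Route 5 (93 km) — total 140+220+84+93 = 537 km.
Row-greedy (each truck in turn takes its cheapest remaining route) gives 711 km, worse by 174.
Next-best assignment: Car 85→Route 5, Car 12→Route 3, Car 31→Route 7, Car 70→Route 2 = 631 km.
Checked against all permutations: 537 km is optimal.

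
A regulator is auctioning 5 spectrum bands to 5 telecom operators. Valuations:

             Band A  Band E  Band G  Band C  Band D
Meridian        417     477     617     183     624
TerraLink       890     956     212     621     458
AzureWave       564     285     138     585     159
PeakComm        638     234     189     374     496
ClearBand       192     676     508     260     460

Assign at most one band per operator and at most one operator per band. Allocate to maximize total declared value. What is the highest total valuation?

Maximum total: $3311M

This is the linear assignment problem.
Optimal: Meridian→Band D ($624M), TerraLink→Band E ($956M), AzureWave→Band C ($585M), PeakComm→Band A ($638M), ClearBand→Band G ($508M) — total 624+956+585+638+508 = $3311M.
Column-greedy (each band in turn goes to its best remaining operator) gives $3264M, worse by 47.
Checked against all permutations: $3311M is optimal.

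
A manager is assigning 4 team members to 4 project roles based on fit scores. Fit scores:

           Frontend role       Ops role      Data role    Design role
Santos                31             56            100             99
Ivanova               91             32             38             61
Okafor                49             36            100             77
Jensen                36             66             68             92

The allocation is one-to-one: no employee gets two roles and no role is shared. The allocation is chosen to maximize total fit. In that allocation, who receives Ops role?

Optimal: Santos→Design role (99 pts), Ivanova→Frontend role (91 pts), Okafor→Data role (100 pts), Jensen→Ops role (66 pts) — total 99+91+100+66 = 356 pts.
Row-greedy (each employee in turn takes its best remaining role) gives 334 pts, worse by 22.
Next-best assignment: Santos→Ops role, Ivanova→Frontend role, Okafor→Data role, Jensen→Design role = 339 pts.
Checked against all permutations: 356 pts is optimal.
Jensen's own top role is Design role (92 pts), but forcing Jensen→Design role and reassigning the rest optimally gives only 339 pts — worse by 17.

Jensen receives Ops role.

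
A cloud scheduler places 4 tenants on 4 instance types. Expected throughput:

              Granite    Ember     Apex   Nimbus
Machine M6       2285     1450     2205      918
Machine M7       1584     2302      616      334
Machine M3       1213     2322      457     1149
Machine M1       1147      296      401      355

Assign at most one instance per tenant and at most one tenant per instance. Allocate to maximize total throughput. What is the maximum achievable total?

Optimal: Granite→Machine M1 (1147 ops/s), Ember→Machine M7 (2302 ops/s), Apex→Machine M6 (2205 ops/s), Nimbus→Machine M3 (1149 ops/s) — total 1147+2302+2205+1149 = 6803 ops/s.
Max-entry greedy (repeatedly take the single best remaining cell) gives 5578 ops/s, worse by 1225.
Every other assignment is strictly worse.

Max total: 6803 ops/s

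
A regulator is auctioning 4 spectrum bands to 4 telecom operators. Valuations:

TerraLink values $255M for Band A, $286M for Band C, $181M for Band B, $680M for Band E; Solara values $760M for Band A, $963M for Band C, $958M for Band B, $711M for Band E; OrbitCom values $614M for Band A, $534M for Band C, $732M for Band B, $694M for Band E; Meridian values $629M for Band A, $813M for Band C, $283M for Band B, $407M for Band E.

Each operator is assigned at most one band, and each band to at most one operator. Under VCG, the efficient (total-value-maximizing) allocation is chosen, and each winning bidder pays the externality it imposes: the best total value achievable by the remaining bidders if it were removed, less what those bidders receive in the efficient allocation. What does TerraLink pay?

TerraLink pays $80M.

Efficient allocation: TerraLink→Band E ($680M), Solara→Band B ($958M), OrbitCom→Band A ($614M), Meridian→Band C ($813M); total welfare W = $3065M.
TerraLink receives Band E at value $680M, so the others get W − 680 = $2385M.
Without TerraLink: best allocation of the remaining 3 bidders over all 4 bands is Solara→Band B ($958M), OrbitCom→Band E ($694M), Meridian→Band C ($813M), total $2465M.
VCG payment = (others' best without TerraLink) − (others' welfare with TerraLink) = 2465 − 2385 = $80M.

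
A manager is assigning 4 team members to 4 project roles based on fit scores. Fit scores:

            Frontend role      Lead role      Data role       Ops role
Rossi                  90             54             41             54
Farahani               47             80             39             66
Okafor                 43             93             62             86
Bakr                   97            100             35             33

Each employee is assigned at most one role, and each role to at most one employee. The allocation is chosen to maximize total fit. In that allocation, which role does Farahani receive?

Farahani receives Ops role.

This is a one-to-one assignment (maximum-weight bipartite matching).
Optimal: Rossi→Frontend role (90 pts), Farahani→Ops role (66 pts), Okafor→Data role (62 pts), Bakr→Lead role (100 pts) — total 90+66+62+100 = 318 pts.
Row-greedy (each employee in turn takes its best remaining role) gives 291 pts, worse by 27.
Next-best assignment: Rossi→Frontend role, Farahani→Data role, Okafor→Ops role, Bakr→Lead role = 315 pts.
Checked against all permutations: 318 pts is optimal.
Farahani's own top role is Lead role (80 pts), but forcing Farahani→Lead role and reassigning the rest optimally gives only 304 pts — worse by 14.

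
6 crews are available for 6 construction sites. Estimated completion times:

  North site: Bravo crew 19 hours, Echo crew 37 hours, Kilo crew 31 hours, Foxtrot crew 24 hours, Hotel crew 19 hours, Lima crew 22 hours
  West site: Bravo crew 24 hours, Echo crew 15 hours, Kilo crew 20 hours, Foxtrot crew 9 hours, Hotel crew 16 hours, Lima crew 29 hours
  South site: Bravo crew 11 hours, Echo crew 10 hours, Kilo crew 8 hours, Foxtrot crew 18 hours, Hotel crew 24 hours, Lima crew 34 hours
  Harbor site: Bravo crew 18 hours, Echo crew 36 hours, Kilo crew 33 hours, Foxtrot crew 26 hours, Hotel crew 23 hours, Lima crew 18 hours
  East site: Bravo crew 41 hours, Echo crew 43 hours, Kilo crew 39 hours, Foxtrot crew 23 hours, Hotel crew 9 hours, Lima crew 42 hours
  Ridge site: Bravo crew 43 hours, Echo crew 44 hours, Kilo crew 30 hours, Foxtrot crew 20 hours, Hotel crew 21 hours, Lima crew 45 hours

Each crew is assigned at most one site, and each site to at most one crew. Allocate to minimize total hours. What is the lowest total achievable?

This is a one-to-one assignment (minimum-cost bipartite matching).
Optimal: Bravo crew→North site (19 hours), Echo crew→West site (15 hours), Kilo crew→South site (8 hours), Foxtrot crew→Ridge site (20 hours), Hotel crew→East site (9 hours), Lima crew→Harbor site (18 hours) — total 19+15+8+20+9+18 = 89 hours.
Column-greedy (each site in turn goes to its cheapest remaining crew) gives 107 hours, worse by 18.
Next-best assignment: Bravo crew→Harbor site, Echo crew→West site, Kilo crew→South site, Foxtrot crew→Ridge site, Hotel crew→East site, Lima crew→North site = 92 hours.
Swapping Bravo crew↔Hotel crew (Bravo crew→East site 41 hours, Hotel crew→North site 19 hours) adds 32.

Min total: 89 hours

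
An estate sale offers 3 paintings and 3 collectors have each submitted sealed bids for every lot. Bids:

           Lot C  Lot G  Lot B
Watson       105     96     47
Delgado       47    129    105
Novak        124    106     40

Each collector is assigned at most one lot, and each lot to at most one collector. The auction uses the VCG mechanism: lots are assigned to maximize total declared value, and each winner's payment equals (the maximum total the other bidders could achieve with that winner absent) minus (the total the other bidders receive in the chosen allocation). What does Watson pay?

Watson pays $24.

Efficient allocation: Watson→Lot G ($96), Delgado→Lot B ($105), Novak→Lot C ($124); total welfare W = $325.
Watson receives Lot G at value $96, so the others get W − 96 = $229.
Without Watson: best allocation of the remaining 2 bidders over all 3 lots is Delgado→Lot G ($129), Novak→Lot C ($124), total $253.
VCG payment = (others' best without Watson) − (others' welfare with Watson) = 253 − 229 = $24.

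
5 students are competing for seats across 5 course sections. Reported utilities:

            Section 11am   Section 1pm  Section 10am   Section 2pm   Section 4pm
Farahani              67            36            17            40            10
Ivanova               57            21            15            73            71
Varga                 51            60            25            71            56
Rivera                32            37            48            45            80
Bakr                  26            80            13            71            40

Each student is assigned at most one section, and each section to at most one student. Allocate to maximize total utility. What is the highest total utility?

This is the linear assignment problem.
Optimal: Farahani→Section 11am (67 points), Ivanova→Section 4pm (71 points), Varga→Section 2pm (71 points), Rivera→Section 10am (48 points), Bakr→Section 1pm (80 points) — total 67+71+71+48+80 = 337 points.
Column-greedy (each section in turn goes to its best remaining student) gives 324 points, worse by 13.

Max total: 337 points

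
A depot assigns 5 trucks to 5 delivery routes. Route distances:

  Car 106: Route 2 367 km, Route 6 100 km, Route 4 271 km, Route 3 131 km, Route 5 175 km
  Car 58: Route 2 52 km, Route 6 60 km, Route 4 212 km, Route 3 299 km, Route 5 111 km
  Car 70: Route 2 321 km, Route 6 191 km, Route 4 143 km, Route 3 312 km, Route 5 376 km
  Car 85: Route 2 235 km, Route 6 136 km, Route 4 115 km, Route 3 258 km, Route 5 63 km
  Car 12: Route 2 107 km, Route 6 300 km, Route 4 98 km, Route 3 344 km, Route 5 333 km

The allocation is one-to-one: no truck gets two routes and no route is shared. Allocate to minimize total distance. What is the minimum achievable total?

Min total: 504 km

Optimal: Car 106→Route 3 (131 km), Car 58→Route 6 (60 km), Car 70→Route 4 (143 km), Car 85→Route 5 (63 km), Car 12→Route 2 (107 km) — total 131+60+143+63+107 = 504 km.
Row-greedy (each truck in turn takes its cheapest remaining route) gives 702 km, worse by 198.
Next-best assignment: Car 106→Route 3, Car 58→Route 2, Car 70→Route 6, Car 85→Route 5, Car 12→Route 4 = 535 km.
No other one-to-one assignment undercuts 504 km.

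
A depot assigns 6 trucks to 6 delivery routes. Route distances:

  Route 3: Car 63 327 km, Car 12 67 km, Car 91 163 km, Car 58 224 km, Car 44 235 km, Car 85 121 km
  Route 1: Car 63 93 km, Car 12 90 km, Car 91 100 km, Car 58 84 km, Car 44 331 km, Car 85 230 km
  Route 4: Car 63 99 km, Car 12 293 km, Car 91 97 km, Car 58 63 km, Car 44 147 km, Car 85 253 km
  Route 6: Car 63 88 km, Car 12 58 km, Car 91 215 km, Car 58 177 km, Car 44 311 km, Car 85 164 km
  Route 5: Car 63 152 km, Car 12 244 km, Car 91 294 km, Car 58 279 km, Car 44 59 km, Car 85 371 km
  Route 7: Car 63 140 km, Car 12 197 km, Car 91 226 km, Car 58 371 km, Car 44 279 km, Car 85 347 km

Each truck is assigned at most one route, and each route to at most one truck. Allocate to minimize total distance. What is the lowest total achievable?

Min total: 541 km

Optimal: Car 63→Route 7 (140 km), Car 12→Route 6 (58 km), Car 91→Route 1 (100 km), Car 58→Route 4 (63 km), Car 44→Route 5 (59 km), Car 85→Route 3 (121 km) — total 140+58+100+63+59+121 = 541 km.
Column-greedy (each route in turn goes to its cheapest remaining truck) gives 742 km, worse by 201.
Checked against all permutations: 541 km is optimal.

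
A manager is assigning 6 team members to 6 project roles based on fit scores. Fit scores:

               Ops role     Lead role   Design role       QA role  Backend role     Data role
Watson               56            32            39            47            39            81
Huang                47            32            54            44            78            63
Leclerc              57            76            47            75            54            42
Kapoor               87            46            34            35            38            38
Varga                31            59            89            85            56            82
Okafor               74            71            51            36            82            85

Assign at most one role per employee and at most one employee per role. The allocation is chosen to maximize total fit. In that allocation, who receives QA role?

Optimal: Watson→Data role (81 pts), Huang→Backend role (78 pts), Leclerc→QA role (75 pts), Kapoor→Ops role (87 pts), Varga→Design role (89 pts), Okafor→Lead role (71 pts) — total 81+78+75+87+89+71 = 481 pts.
Max-entry greedy (repeatedly take the single best remaining cell) gives 462 pts, worse by 19.
No other one-to-one assignment exceeds 481 pts.
Leclerc's own top role is Lead role (76 pts), but forcing Leclerc→Lead role and reassigning the rest optimally gives only 465 pts — worse by 16.

Leclerc receives QA role.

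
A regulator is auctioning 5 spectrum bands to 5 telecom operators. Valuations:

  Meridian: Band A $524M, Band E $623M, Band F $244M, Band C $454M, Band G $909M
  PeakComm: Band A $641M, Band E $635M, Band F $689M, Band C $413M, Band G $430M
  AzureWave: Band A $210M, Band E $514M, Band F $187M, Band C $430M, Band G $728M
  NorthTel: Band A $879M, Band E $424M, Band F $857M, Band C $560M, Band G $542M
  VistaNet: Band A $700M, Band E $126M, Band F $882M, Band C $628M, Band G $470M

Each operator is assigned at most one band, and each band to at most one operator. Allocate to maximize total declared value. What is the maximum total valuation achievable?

Maximum total: $3735M

Optimal: Meridian→Band G ($909M), PeakComm→Band E ($635M), AzureWave→Band C ($430M), NorthTel→Band A ($879M), VistaNet→Band F ($882M) — total 909+635+430+879+882 = $3735M.
Column-greedy (each band in turn goes to its best remaining operator) gives $3578M, worse by 157.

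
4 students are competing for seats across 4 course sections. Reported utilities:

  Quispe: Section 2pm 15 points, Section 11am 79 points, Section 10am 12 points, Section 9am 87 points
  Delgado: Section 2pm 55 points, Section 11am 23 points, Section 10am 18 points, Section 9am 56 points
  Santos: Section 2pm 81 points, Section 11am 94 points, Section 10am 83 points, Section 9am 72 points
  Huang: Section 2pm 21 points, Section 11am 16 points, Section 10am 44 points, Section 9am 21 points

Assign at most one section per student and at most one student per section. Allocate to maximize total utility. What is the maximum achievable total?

Treat this as an assignment problem: match each student to one section.
Optimal: Quispe→Section 9am (87 points), Delgado→Section 2pm (55 points), Santos→Section 11am (94 points), Huang→Section 10am (44 points) — total 87+55+94+44 = 280 points.
Column-greedy (each section in turn goes to its best remaining student) gives 260 points, worse by 20.
Next-best assignment: Quispe→Section 11am, Delgado→Section 9am, Santos→Section 2pm, Huang→Section 10am = 260 points.
Swapping Quispe↔Santos (Quispe→Section 11am 79 points, Santos→Section 9am 72 points) loses 30.

Max total: 280 points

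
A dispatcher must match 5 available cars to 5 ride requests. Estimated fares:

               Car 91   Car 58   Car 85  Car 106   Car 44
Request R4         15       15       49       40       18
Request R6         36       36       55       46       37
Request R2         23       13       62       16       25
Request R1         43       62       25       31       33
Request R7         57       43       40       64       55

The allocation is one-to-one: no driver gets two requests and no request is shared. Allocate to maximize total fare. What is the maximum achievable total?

Optimal: Car 91→Request R7 ($57), Car 58→Request R1 ($62), Car 85→Request R2 ($62), Car 106→Request R4 ($40), Car 44→Request R6 ($37) — total 57+62+62+40+37 = $258.
Max-entry greedy (repeatedly take the single best remaining cell) gives $240, worse by 18.
Next-best assignment: Car 91→Request R6, Car 58→Request R1, Car 85→Request R2, Car 106→Request R4, Car 44→Request R7 = $255.

Max total: $258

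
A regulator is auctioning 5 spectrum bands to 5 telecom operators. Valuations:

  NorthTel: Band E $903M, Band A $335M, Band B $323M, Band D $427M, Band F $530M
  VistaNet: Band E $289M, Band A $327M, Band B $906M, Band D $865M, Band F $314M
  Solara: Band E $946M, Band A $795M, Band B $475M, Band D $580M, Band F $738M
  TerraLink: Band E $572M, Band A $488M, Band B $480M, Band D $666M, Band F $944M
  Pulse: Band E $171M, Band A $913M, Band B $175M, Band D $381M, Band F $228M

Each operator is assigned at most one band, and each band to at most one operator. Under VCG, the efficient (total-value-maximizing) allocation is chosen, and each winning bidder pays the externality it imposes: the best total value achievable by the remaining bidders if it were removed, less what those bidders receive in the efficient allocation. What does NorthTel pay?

NorthTel pays $366M.

Efficient allocation: NorthTel→Band E ($903M), VistaNet→Band B ($906M), Solara→Band D ($580M), TerraLink→Band F ($944M), Pulse→Band A ($913M); total welfare W = $4246M.
NorthTel receives Band E at value $903M, so the others get W − 903 = $3343M.
Without NorthTel: best allocation of the remaining 4 bidders over all 5 bands is VistaNet→Band B ($906M), Solara→Band E ($946M), TerraLink→Band F ($944M), Pulse→Band A ($913M), total $3709M.
VCG payment = (others' best without NorthTel) − (others' welfare with NorthTel) = 3709 − 3343 = $366M.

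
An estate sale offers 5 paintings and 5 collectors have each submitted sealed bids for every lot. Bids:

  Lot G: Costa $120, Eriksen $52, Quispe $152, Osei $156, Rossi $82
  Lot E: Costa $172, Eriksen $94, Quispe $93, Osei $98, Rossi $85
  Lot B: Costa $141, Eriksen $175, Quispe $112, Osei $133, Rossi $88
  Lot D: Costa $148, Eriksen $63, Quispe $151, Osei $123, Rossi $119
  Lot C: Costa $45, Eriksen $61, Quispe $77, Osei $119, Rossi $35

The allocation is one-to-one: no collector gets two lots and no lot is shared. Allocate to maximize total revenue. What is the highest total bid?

Treat this as an assignment problem: match each collector to one lot.
Optimal: Costa→Lot E ($172), Eriksen→Lot B ($175), Quispe→Lot G ($152), Osei→Lot C ($119), Rossi→Lot D ($119) — total 172+175+152+119+119 = $737.
Column-greedy (each lot in turn goes to its best remaining collector) gives $689, worse by 48.

Maximum total: $737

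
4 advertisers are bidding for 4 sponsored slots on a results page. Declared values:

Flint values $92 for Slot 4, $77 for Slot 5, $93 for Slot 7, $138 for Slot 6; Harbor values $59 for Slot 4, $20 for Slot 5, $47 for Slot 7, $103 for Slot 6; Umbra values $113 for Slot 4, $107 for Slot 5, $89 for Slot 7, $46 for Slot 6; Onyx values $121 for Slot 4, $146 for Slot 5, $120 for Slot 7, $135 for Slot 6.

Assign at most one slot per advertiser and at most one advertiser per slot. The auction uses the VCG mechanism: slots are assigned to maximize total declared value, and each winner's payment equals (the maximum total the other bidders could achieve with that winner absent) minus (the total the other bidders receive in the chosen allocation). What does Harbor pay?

Efficient allocation: Flint→Slot 7 ($93), Harbor→Slot 6 ($103), Umbra→Slot 4 ($113), Onyx→Slot 5 ($146); total welfare W = $455.
Harbor receives Slot 6 at value $103, so the others get W − 103 = $352.
Without Harbor: best allocation of the remaining 3 bidders over all 4 slots is Flint→Slot 6 ($138), Umbra→Slot 4 ($113), Onyx→Slot 5 ($146), total $397.
VCG payment = (others' best without Harbor) − (others' welfare with Harbor) = 397 − 352 = $45.

Harbor pays $45.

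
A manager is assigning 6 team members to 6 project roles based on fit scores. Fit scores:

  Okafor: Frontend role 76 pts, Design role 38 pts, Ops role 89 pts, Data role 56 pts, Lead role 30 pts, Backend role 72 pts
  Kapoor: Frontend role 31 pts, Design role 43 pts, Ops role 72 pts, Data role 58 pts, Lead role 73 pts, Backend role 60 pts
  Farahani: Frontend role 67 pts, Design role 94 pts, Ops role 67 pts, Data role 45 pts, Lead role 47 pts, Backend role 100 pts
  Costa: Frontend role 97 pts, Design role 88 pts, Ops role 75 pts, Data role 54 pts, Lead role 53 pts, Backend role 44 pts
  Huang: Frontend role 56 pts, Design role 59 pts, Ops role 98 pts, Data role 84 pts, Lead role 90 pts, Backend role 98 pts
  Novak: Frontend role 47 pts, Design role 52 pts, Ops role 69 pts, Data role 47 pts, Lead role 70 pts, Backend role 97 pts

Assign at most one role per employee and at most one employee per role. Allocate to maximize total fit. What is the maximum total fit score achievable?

Maximum total: 534 pts

Optimal: Okafor→Ops role (89 pts), Kapoor→Lead role (73 pts), Farahani→Design role (94 pts), Costa→Frontend role (97 pts), Huang→Data role (84 pts), Novak→Backend role (97 pts) — total 89+73+94+97+84+97 = 534 pts.
Column-greedy (each role in turn goes to its best remaining employee) gives 489 pts, worse by 45.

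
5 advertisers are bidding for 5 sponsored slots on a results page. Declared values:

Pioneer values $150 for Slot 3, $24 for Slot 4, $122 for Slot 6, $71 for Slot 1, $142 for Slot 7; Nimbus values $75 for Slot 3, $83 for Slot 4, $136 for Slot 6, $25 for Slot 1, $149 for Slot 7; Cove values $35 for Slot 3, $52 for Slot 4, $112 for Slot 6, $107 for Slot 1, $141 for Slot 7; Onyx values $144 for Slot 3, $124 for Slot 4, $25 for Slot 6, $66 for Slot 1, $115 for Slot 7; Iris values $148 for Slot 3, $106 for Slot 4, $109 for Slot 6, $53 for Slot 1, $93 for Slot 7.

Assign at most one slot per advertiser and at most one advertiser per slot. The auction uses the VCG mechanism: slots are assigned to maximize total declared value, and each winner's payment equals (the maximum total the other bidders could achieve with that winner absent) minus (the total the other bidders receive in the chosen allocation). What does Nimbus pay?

Efficient allocation: Pioneer→Slot 7 ($142), Nimbus→Slot 6 ($136), Cove→Slot 1 ($107), Onyx→Slot 4 ($124), Iris→Slot 3 ($148); total welfare W = $657.
Nimbus receives Slot 6 at value $136, so the others get W − 136 = $521.
Without Nimbus: best allocation of the remaining 4 bidders over all 5 slots is Pioneer→Slot 6 ($122), Cove→Slot 7 ($141), Onyx→Slot 4 ($124), Iris→Slot 3 ($148), total $535.
VCG payment = (others' best without Nimbus) − (others' welfare with Nimbus) = 535 − 521 = $14.

Nimbus pays $14.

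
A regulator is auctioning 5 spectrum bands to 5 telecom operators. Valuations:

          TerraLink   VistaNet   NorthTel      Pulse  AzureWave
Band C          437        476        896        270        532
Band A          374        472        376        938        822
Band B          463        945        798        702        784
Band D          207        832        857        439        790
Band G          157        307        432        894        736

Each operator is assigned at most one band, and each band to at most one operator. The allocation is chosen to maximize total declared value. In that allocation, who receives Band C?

TerraLink receives Band C.

This is a one-to-one assignment (maximum-weight bipartite matching).
Optimal: TerraLink→Band C ($437M), VistaNet→Band B ($945M), NorthTel→Band D ($857M), Pulse→Band G ($894M), AzureWave→Band A ($822M) — total 437+945+857+894+822 = $3955M.
Max-entry greedy (repeatedly take the single best remaining cell) gives $3726M, worse by 229.
Next-best assignment: TerraLink→Band C, VistaNet→Band B, NorthTel→Band D, Pulse→Band A, AzureWave→Band G = $3913M.
Swapping Pulse↔NorthTel (Pulse→Band D $439M, NorthTel→Band G $432M) loses 880.
TerraLink's own top band is Band B ($463M), but forcing TerraLink→Band B and reassigning the rest optimally gives only $3907M — worse by 48.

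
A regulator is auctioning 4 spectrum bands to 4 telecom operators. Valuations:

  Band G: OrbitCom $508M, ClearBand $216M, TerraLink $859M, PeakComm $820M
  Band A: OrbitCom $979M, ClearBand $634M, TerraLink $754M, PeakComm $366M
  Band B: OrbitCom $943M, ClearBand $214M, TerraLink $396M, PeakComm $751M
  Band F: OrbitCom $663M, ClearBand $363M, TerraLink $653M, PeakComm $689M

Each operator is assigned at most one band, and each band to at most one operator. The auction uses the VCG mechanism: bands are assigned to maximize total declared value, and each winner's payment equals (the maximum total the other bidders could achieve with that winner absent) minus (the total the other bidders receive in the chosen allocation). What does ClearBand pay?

ClearBand pays $98M.

Efficient allocation: OrbitCom→Band B ($943M), ClearBand→Band A ($634M), TerraLink→Band G ($859M), PeakComm→Band F ($689M); total welfare W = $3125M.
ClearBand receives Band A at value $634M, so the others get W − 634 = $2491M.
Without ClearBand: best allocation of the remaining 3 bidders over all 4 bands is OrbitCom→Band A ($979M), TerraLink→Band G ($859M), PeakComm→Band B ($751M), total $2589M.
VCG payment = (others' best without ClearBand) − (others' welfare with ClearBand) = 2589 − 2491 = $98M.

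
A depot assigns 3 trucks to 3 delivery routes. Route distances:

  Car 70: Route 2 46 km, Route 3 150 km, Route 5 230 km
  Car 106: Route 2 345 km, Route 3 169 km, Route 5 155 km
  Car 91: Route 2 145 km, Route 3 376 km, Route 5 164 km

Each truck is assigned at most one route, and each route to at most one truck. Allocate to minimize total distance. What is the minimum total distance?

Min total: 379 km

Optimal: Car 70→Route 2 (46 km), Car 106→Route 3 (169 km), Car 91→Route 5 (164 km) — total 46+169+164 = 379 km.
Row-greedy (each truck in turn takes its cheapest remaining route) gives 577 km, worse by 198.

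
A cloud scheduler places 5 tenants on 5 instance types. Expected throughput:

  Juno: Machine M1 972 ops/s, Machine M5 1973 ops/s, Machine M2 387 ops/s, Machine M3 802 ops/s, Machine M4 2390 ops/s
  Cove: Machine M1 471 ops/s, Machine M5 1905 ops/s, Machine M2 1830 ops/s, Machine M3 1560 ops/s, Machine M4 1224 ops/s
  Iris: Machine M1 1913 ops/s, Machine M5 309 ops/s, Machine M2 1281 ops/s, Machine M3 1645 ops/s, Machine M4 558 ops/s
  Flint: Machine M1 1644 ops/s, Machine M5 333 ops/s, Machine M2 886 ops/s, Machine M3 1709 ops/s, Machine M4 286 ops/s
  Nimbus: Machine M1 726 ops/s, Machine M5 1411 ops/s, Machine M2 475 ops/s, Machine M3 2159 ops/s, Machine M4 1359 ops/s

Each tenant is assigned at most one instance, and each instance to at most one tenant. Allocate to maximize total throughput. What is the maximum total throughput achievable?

This is a one-to-one assignment (maximum-weight bipartite matching).
Optimal: Juno→Machine M4 (2390 ops/s), Cove→Machine M5 (1905 ops/s), Iris→Machine M2 (1281 ops/s), Flint→Machine M1 (1644 ops/s), Nimbus→Machine M3 (2159 ops/s) — total 2390+1905+1281+1644+2159 = 9379 ops/s.
Max-entry greedy (repeatedly take the single best remaining cell) gives 9253 ops/s, worse by 126.
Next-best assignment: Juno→Machine M4, Cove→Machine M5, Iris→Machine M1, Flint→Machine M2, Nimbus→Machine M3 = 9253 ops/s.

Maximum total: 9379 ops/s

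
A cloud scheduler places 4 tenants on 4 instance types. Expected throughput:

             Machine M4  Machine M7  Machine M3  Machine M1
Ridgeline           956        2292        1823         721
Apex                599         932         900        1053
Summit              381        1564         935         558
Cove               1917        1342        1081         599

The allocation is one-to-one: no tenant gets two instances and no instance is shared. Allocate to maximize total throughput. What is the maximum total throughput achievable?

Maximum total: 6357 ops/s

This is the linear assignment problem.
Optimal: Ridgeline→Machine M3 (1823 ops/s), Apex→Machine M1 (1053 ops/s), Summit→Machine M7 (1564 ops/s), Cove→Machine M4 (1917 ops/s) — total 1823+1053+1564+1917 = 6357 ops/s.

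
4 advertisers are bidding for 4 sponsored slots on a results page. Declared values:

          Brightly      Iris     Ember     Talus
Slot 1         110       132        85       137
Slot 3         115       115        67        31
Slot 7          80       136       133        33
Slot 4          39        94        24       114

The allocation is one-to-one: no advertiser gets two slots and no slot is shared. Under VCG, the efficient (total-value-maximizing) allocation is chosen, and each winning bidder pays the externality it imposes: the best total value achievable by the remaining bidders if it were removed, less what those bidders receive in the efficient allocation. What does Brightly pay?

Efficient allocation: Brightly→Slot 3 ($115), Iris→Slot 1 ($132), Ember→Slot 7 ($133), Talus→Slot 4 ($114); total welfare W = $494.
Brightly receives Slot 3 at value $115, so the others get W − 115 = $379.
Without Brightly: best allocation of the remaining 3 bidders over all 4 slots is Iris→Slot 3 ($115), Ember→Slot 7 ($133), Talus→Slot 1 ($137), total $385.
VCG payment = (others' best without Brightly) − (others' welfare with Brightly) = 385 − 379 = $6.

Brightly pays $6.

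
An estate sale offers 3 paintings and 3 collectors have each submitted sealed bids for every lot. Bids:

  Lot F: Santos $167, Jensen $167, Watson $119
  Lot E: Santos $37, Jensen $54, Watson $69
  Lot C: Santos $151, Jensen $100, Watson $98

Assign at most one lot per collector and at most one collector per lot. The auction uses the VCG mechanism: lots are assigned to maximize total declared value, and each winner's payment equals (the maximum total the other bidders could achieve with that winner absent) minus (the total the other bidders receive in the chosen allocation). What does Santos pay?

Santos pays $29.

Efficient allocation: Santos→Lot C ($151), Jensen→Lot F ($167), Watson→Lot E ($69); total welfare W = $387.
Santos receives Lot C at value $151, so the others get W − 151 = $236.
Without Santos: best allocation of the remaining 2 bidders over all 3 lots is Jensen→Lot F ($167), Watson→Lot C ($98), total $265.
VCG payment = (others' best without Santos) − (others' welfare with Santos) = 265 − 236 = $29.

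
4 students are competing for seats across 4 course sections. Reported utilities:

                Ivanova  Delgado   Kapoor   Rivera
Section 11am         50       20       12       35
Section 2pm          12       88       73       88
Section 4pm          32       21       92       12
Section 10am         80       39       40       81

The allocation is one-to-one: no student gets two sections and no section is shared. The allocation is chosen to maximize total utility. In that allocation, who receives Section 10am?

Treat this as an assignment problem: match each student to one section.
Optimal: Ivanova→Section 11am (50 points), Delgado→Section 2pm (88 points), Kapoor→Section 4pm (92 points), Rivera→Section 10am (81 points) — total 50+88+92+81 = 311 points.
Row-greedy (each student in turn takes its best remaining section) gives 295 points, worse by 16.
Checked against all permutations: 311 points is optimal.
Rivera's own top section is Section 2pm (88 points), but forcing Rivera→Section 2pm and reassigning the rest optimally gives only 280 points — worse by 31.

Rivera receives Section 10am.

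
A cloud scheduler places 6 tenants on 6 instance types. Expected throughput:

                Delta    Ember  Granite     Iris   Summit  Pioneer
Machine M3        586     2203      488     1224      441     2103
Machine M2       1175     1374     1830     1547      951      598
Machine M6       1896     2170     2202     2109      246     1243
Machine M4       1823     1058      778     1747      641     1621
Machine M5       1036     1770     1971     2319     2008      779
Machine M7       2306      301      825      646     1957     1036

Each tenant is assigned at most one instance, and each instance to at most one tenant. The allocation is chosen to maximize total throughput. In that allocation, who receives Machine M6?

Ember receives Machine M6.

This is the linear assignment problem.
Optimal: Delta→Machine M4 (1823 ops/s), Ember→Machine M6 (2170 ops/s), Granite→Machine M2 (1830 ops/s), Iris→Machine M5 (2319 ops/s), Summit→Machine M7 (1957 ops/s), Pioneer→Machine M3 (2103 ops/s) — total 1823+2170+1830+2319+1957+2103 = 12202 ops/s.
Max-entry greedy (repeatedly take the single best remaining cell) gives 11602 ops/s, worse by 600.
Next-best assignment: Delta→Machine M7, Ember→Machine M6, Granite→Machine M2, Iris→Machine M4, Summit→Machine M5, Pioneer→Machine M3 = 12164 ops/s.
Ember's own top instance is Machine M3 (2203 ops/s), but forcing Ember→Machine M3 and reassigning the rest optimally gives only 12077 ops/s — worse by 125.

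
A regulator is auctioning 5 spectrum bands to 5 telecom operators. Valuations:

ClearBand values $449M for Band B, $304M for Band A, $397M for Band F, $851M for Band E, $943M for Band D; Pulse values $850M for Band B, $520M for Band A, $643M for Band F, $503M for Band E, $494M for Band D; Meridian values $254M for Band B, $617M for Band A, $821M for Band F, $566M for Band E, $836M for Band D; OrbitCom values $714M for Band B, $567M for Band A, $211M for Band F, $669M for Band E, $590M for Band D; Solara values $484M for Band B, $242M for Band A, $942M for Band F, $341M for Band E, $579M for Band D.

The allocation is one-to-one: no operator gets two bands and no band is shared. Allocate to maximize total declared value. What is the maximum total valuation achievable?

Max total: $4046M

Optimal: ClearBand→Band E ($851M), Pulse→Band B ($850M), Meridian→Band D ($836M), OrbitCom→Band A ($567M), Solara→Band F ($942M) — total 851+850+836+567+942 = $4046M.
Max-entry greedy (repeatedly take the single best remaining cell) gives $4021M, worse by 25.
Swapping Pulse↔Meridian (Pulse→Band D $494M, Meridian→Band B $254M) loses 938.
Checked against all permutations: $4046M is optimal.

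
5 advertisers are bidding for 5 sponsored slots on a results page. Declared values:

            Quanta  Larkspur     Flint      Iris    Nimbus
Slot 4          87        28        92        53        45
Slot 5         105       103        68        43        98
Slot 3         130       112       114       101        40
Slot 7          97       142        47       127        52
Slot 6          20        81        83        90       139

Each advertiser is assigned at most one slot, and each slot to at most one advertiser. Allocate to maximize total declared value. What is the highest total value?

Treat this as an assignment problem: match each advertiser to one slot.
Optimal: Quanta→Slot 3 ($130), Larkspur→Slot 5 ($103), Flint→Slot 4 ($92), Iris→Slot 7 ($127), Nimbus→Slot 6 ($139) — total 130+103+92+127+139 = $591.
Column-greedy (each slot in turn goes to its best remaining advertiser) gives $575, worse by 16.
Swapping Larkspur↔Quanta (Larkspur→Slot 3 $112, Quanta→Slot 5 $105) loses 16.
No other one-to-one assignment exceeds $591.

Maximum total: $591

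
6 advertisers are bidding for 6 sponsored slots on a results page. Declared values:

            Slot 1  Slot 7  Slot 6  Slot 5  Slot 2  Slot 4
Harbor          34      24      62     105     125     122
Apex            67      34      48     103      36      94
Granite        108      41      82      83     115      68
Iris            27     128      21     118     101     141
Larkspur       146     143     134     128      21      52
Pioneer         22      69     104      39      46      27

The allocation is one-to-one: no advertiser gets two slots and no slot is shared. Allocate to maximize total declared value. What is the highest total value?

Max total: $724

This is the linear assignment problem.
Optimal: Harbor→Slot 2 ($125), Apex→Slot 5 ($103), Granite→Slot 1 ($108), Iris→Slot 4 ($141), Larkspur→Slot 7 ($143), Pioneer→Slot 6 ($104) — total 125+103+108+141+143+104 = $724.
Next-best assignment: Harbor→Slot 4, Apex→Slot 5, Granite→Slot 2, Iris→Slot 7, Larkspur→Slot 1, Pioneer→Slot 6 = $718.
Swapping Harbor↔Iris (Harbor→Slot 4 $122, Iris→Slot 2 $101) loses 43.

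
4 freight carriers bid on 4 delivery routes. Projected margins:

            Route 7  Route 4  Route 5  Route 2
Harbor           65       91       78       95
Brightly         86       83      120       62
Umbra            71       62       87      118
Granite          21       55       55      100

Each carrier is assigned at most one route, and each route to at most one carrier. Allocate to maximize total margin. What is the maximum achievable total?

Maximum total: $382k

Optimal: Harbor→Route 4 ($91k), Brightly→Route 5 ($120k), Umbra→Route 7 ($71k), Granite→Route 2 ($100k) — total 91+120+71+100 = $382k.
Max-entry greedy (repeatedly take the single best remaining cell) gives $350k, worse by 32.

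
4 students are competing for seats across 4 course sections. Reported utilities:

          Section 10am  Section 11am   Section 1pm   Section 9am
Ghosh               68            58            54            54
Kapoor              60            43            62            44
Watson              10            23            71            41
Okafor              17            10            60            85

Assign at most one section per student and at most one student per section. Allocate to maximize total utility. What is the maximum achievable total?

Optimal: Ghosh→Section 11am (58 points), Kapoor→Section 10am (60 points), Watson→Section 1pm (71 points), Okafor→Section 9am (85 points) — total 58+60+71+85 = 274 points.
Max-entry greedy (repeatedly take the single best remaining cell) gives 267 points, worse by 7.
Swapping Kapoor↔Ghosh (Kapoor→Section 11am 43 points, Ghosh→Section 10am 68 points) loses 7.
Checked against all permutations: 274 points is optimal.

Max total: 274 points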